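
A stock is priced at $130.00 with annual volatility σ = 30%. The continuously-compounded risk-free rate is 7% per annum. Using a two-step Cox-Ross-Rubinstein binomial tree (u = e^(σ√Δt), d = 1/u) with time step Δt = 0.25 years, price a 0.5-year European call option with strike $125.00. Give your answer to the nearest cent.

CRR parameters: u = e^(σ√Δt) = e^(0.3·√0.25) = 1.1618, d = 1/u = 0.8607
Per-period rate: rΔt = 0.07·0.25 = 0.0175, so R = e^0.0175 = 1.0177
Risk-neutral probability p = (e^0.0175 − 0.8607)/(1.1618 − 0.8607) = 0.1569/0.3011 = 0.5212
Terminal stock prices: S_uu = 175.5, S_ud = 130, S_dd = 96.31
Terminal payoffs (S − K): max(50.48, 0) = 50.48, max(5, 0) = 5, max(-28.69, 0) = 0
Node u (S = 151): V_u = e^(−0.0175)·[0.5212·50.4816 + 0.4788·5.0000] = 28.2069
Node d (S = 111.9): V_d = e^(−0.0175)·[0.5212·5.0000 + 0.4788·0.0000] = 2.5608
Node 0 (S = 130): V_0 = e^(−0.0175)·[0.5212·28.2069 + 0.4788·2.5608] = 15.6512

$15.65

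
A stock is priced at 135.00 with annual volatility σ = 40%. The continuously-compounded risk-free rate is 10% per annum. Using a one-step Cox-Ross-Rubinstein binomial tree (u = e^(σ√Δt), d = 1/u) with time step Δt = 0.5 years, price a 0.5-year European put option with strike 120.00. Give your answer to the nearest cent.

8.35

CRR parameters: u = e^(σ√Δt) = e^(0.4·√0.5) = 1.3269, d = 1/u = 0.7536
Per-period rate: rΔt = 0.1·0.5 = 0.05, so R = e^0.05 = 1.0513
Risk-neutral probability p = (e^0.05 − 0.7536)/(1.3269 − 0.7536) = 0.2976/0.5733 = 0.5192
Terminal stock prices: S_u = 179.1, S_d = 101.7
Terminal payoffs (K − S): max(-59.13, 0) = 0, max(18.26, 0) = 18.26
Node 0 (S = 135): V_0 = e^(−0.05)·[0.5192·0.0000 + 0.4808·18.2588] = 8.3508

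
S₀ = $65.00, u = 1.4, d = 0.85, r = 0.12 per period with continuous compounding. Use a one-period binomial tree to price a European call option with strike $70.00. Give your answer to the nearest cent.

$9.40

Risk-neutral probability p = (e^0.12 − 0.85)/(1.4 − 0.85) = 0.2775/0.5500 = 0.5045
Terminal stock prices: S_u = 91, S_d = 55.25
Terminal payoffs (S − K): max(21, 0) = 21, max(-14.75, 0) = 0
Node 0 (S = 65): V_0 = e^(−0.12)·[0.5045·21.0000 + 0.4955·0.0000] = 9.3972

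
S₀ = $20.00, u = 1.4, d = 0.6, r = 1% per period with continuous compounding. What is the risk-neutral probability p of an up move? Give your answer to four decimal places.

Risk-neutral probability p = (e^0.01 − 0.6)/(1.4 − 0.6) = 0.4101/0.8000 = 0.5126

p = 0.5126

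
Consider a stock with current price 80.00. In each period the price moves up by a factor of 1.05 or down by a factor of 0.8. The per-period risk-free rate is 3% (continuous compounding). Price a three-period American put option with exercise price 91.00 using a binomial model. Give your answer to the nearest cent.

11.00

Risk-neutral probability p = (e^0.03 − 0.8)/(1.05 − 0.8) = 0.2305/0.2500 = 0.9218
Terminal stock prices: S_uuu = 92.61, S_uud = 70.56, S_udd = 53.76, S_ddd = 40.96
Terminal payoffs (K − S): max(-1.61, 0) = 0, max(20.44, 0) = 20.44, max(37.24, 0) = 37.24, max(50.04, 0) = 50.04
Node uu (S = 88.2): continuation = e^(−0.03)·[0.9218·0.0000 + 0.0782·20.4400] = 1.5508; exercise value = 2.8000 > continuation, so V_uu = 2.8000 (exercise)
Node ud (S = 67.2): continuation = e^(−0.03)·[0.9218·20.4400 + 0.0782·37.2400] = 21.1105; exercise value = 23.8000 > continuation, so V_ud = 23.8000 (exercise)
Node dd (S = 51.2): continuation = e^(−0.03)·[0.9218·37.2400 + 0.0782·50.0400] = 37.1105; exercise value = 39.8000 > continuation, so V_dd = 39.8000 (exercise)
Node u (S = 84): continuation = e^(−0.03)·[0.9218·2.8000 + 0.0782·23.8000] = 4.3105; exercise value = 7.0000 > continuation, so V_u = 7.0000 (exercise)
Node d (S = 64): continuation = e^(−0.03)·[0.9218·23.8000 + 0.0782·39.8000] = 24.3105; exercise value = 27.0000 > continuation, so V_d = 27.0000 (exercise)
Node 0 (S = 80): continuation = e^(−0.03)·[0.9218·7.0000 + 0.0782·27.0000] = 8.3105; exercise value = 11.0000 > continuation, so V_0 = 11.0000 (exercise)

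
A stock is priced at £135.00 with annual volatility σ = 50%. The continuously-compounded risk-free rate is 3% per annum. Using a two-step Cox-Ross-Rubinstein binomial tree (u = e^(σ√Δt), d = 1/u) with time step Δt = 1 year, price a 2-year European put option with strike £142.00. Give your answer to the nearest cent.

£33.79

CRR parameters: u = e^(σ√Δt) = e^(0.5·√1) = 1.6487, d = 1/u = 0.6065
Per-period rate: rΔt = 0.03·1 = 0.03, so R = e^0.03 = 1.0305
Risk-neutral probability p = (e^0.03 − 0.6065)/(1.6487 − 0.6065) = 0.4239/1.0422 = 0.4068
Terminal stock prices: S_uu = 367, S_ud = 135, S_dd = 49.66
Terminal payoffs (K − S): max(-225, 0) = 0, max(7, 0) = 7, max(92.34, 0) = 92.34
Node u (S = 222.6): V_u = e^(−0.03)·[0.4068·0.0000 + 0.5932·7.0000] = 4.0299
Node d (S = 81.88): V_d = e^(−0.03)·[0.4068·7.0000 + 0.5932·92.3363] = 55.9216
Node 0 (S = 135): V_0 = e^(−0.03)·[0.4068·4.0299 + 0.5932·55.9216] = 33.7851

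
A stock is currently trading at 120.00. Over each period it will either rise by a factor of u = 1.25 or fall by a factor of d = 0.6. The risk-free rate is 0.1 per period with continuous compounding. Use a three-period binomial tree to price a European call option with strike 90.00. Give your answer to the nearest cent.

56.94

Risk-neutral probability p = (e^0.1 − 0.6)/(1.25 − 0.6) = 0.5052/0.6500 = 0.7772
Terminal stock prices: S_uuu = 234.4, S_uud = 112.5, S_udd = 54, S_ddd = 25.92
Terminal payoffs (S − K): max(144.4, 0) = 144.4, max(22.5, 0) = 22.5, max(-36, 0) = 0, max(-64.08, 0) = 0
Node uu (S = 187.5): V_uu = e^(−0.1)·[0.7772·144.3750 + 0.2228·22.5000] = 106.0646
Node ud (S = 90): V_ud = e^(−0.1)·[0.7772·22.5000 + 0.2228·0.0000] = 15.8226
Node dd (S = 43.2): V_dd = e^(−0.1)·[0.7772·0.0000 + 0.2228·0.0000] = 0.0000
Node u (S = 150): V_u = e^(−0.1)·[0.7772·106.0646 + 0.2228·15.8226] = 77.7775
Node d (S = 72): V_d = e^(−0.1)·[0.7772·15.8226 + 0.2228·0.0000] = 11.1269
Node 0 (S = 120): V_0 = e^(−0.1)·[0.7772·77.7775 + 0.2228·11.1269] = 56.9385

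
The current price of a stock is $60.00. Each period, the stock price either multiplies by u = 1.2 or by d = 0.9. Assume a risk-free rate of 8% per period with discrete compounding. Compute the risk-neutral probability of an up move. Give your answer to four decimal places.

p = 0.6000

Risk-neutral probability p = (1 + 0.08 − 0.9)/(1.2 − 0.9) = 0.1800/0.3000 = 0.6000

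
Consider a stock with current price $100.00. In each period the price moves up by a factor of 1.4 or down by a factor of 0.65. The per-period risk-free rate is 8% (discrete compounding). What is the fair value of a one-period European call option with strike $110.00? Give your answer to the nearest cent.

$15.93

Risk-neutral probability p = (1 + 0.08 − 0.65)/(1.4 − 0.65) = 0.4300/0.7500 = 0.5733
Terminal stock prices: S_u = 140, S_d = 65
Terminal payoffs (S − K): max(30, 0) = 30, max(-45, 0) = 0
Node 0 (S = 100): V_0 = 1/1.08·[0.5733·30.0000 + 0.4267·0.0000] = 15.9259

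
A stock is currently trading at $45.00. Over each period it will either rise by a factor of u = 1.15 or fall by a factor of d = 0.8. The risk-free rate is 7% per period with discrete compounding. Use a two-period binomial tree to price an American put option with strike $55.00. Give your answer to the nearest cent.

$10.00

Risk-neutral probability p = (1 + 0.07 − 0.8)/(1.15 − 0.8) = 0.2700/0.3500 = 0.7714
Terminal stock prices: S_uu = 59.51, S_ud = 41.4, S_dd = 28.8
Terminal payoffs (K − S): max(-4.512, 0) = 0, max(13.6, 0) = 13.6, max(26.2, 0) = 26.2
Node u (S = 51.75): continuation = 1/1.07·[0.7714·0.0000 + 0.2286·13.6000] = 2.9052; exercise value = 3.2500 > continuation, so V_u = 3.2500 (exercise)
Node d (S = 36): continuation = 1/1.07·[0.7714·13.6000 + 0.2286·26.2000] = 15.4019; exercise value = 19.0000 > continuation, so V_d = 19.0000 (exercise)
Node 0 (S = 45): continuation = 1/1.07·[0.7714·3.2500 + 0.2286·19.0000] = 6.4019; exercise value = 10.0000 > continuation, so V_0 = 10.0000 (exercise)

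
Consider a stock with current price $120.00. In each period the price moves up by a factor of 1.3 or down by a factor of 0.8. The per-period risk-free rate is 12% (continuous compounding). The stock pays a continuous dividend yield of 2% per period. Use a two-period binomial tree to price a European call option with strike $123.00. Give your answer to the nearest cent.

Per-period risk-free factor R = e^0.12 = 1.1275; dividend-adjusted growth = e^(0.12−0.02) = 1.1052.
Risk-neutral probability p = (1.1052 − 0.8)/(1.3 − 0.8) = 0.3052/0.5000 = 0.6103
Terminal stock prices: S_uu = 202.8, S_ud = 124.8, S_dd = 76.8
Terminal payoffs (S − K): max(79.8, 0) = 79.8, max(1.8, 0) = 1.8, max(-46.2, 0) = 0
Node u (S = 156): V_u = e^(−0.12)·[0.6103·79.8000 + 0.3897·1.8000] = 43.8198
Node d (S = 96): V_d = e^(−0.12)·[0.6103·1.8000 + 0.3897·0.0000] = 0.9744
Node 0 (S = 120): V_0 = e^(−0.12)·[0.6103·43.8198 + 0.3897·0.9744] = 24.0575

$24.06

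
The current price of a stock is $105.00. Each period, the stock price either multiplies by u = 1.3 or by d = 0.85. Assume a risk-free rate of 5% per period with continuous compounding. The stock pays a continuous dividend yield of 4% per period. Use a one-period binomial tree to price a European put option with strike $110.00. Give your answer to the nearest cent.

$12.72

Per-period risk-free factor R = e^0.05 = 1.0513; dividend-adjusted growth = e^(0.05−0.04) = 1.0101.
Risk-neutral probability p = (1.0101 − 0.85)/(1.3 − 0.85) = 0.1601/0.4500 = 0.3557
Terminal stock prices: S_u = 136.5, S_d = 89.25
Terminal payoffs (K − S): max(-26.5, 0) = 0, max(20.75, 0) = 20.75
Node 0 (S = 105): V_0 = e^(−0.05)·[0.3557·0.0000 + 0.6443·20.7500] = 12.7179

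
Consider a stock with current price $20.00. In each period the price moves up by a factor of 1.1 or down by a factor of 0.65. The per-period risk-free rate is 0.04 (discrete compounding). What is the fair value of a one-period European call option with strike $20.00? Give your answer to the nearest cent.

$1.67

Risk-neutral probability p = (1 + 0.04 − 0.65)/(1.1 − 0.65) = 0.3900/0.4500 = 0.8667
Terminal stock prices: S_u = 22, S_d = 13
Terminal payoffs (S − K): max(2, 0) = 2, max(-7, 0) = 0
Node 0 (S = 20): V_0 = 1/1.04·[0.8667·2.0000 + 0.1333·0.0000] = 1.6667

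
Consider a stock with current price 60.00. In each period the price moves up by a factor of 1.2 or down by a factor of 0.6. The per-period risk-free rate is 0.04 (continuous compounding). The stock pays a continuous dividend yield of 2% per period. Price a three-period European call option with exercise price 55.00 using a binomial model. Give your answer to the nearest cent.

14.83

Per-period risk-free factor R = e^0.04 = 1.0408; dividend-adjusted growth = e^(0.04−0.02) = 1.0202.
Risk-neutral probability p = (1.0202 − 0.6)/(1.2 − 0.6) = 0.4202/0.6000 = 0.7003
Terminal stock prices: S_uuu = 103.7, S_uud = 51.84, S_udd = 25.92, S_ddd = 12.96
Terminal payoffs (S − K): max(48.68, 0) = 48.68, max(-3.16, 0) = 0, max(-29.08, 0) = 0, max(-42.04, 0) = 0
Node uu (S = 86.4): V_uu = e^(−0.04)·[0.7003·48.6800 + 0.2997·0.0000] = 32.7556
Node ud (S = 43.2): V_ud = e^(−0.04)·[0.7003·0.0000 + 0.2997·0.0000] = 0.0000
Node dd (S = 21.6): V_dd = e^(−0.04)·[0.7003·0.0000 + 0.2997·0.0000] = 0.0000
Node u (S = 72): V_u = e^(−0.04)·[0.7003·32.7556 + 0.2997·0.0000] = 22.0404
Node d (S = 36): V_d = e^(−0.04)·[0.7003·0.0000 + 0.2997·0.0000] = 0.0000
Node 0 (S = 60): V_0 = e^(−0.04)·[0.7003·22.0404 + 0.2997·0.0000] = 14.8304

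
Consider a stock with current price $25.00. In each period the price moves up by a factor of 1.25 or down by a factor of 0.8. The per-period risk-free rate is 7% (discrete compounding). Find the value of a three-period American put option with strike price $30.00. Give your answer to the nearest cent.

Risk-neutral probability p = (1 + 0.07 − 0.8)/(1.25 − 0.8) = 0.2700/0.4500 = 0.6000
Terminal stock prices: S_uuu = 48.83, S_uud = 31.25, S_udd = 20, S_ddd = 12.8
Terminal payoffs (K − S): max(-18.83, 0) = 0, max(-1.25, 0) = 0, max(10, 0) = 10, max(17.2, 0) = 17.2
Node uu (S = 39.06): continuation = 1/1.07·[0.6000·0.0000 + 0.4000·0.0000] = 0.0000; exercise value = 0.0000 ≤ continuation, so V_uu = 0.0000
Node ud (S = 25): continuation = 1/1.07·[0.6000·0.0000 + 0.4000·10.0000] = 3.7383; exercise value = 5.0000 > continuation, so V_ud = 5.0000 (exercise)
Node dd (S = 16): continuation = 1/1.07·[0.6000·10.0000 + 0.4000·17.2000] = 12.0374; exercise value = 14.0000 > continuation, so V_dd = 14.0000 (exercise)
Node u (S = 31.25): continuation = 1/1.07·[0.6000·0.0000 + 0.4000·5.0000] = 1.8692; exercise value = 0.0000 ≤ continuation, so V_u = 1.8692
Node d (S = 20): continuation = 1/1.07·[0.6000·5.0000 + 0.4000·14.0000] = 8.0374; exercise value = 10.0000 > continuation, so V_d = 10.0000 (exercise)
Node 0 (S = 25): continuation = 1/1.07·[0.6000·1.8692 + 0.4000·10.0000] = 4.7864; exercise value = 5.0000 > continuation, so V_0 = 5.0000 (exercise)

$5.00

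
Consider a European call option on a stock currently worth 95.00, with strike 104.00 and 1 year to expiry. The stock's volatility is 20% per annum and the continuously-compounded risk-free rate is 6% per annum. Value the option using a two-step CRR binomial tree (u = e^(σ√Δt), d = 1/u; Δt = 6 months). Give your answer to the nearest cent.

6.80

CRR parameters: u = e^(σ√Δt) = e^(0.2·√0.5) = 1.1519, d = 1/u = 0.8681
Per-period rate: rΔt = 0.06·0.5 = 0.03, so R = e^0.03 = 1.0305
Risk-neutral probability p = (e^0.03 − 0.8681)/(1.1519 − 0.8681) = 0.1623/0.2838 = 0.5720
Terminal stock prices: S_uu = 126.1, S_ud = 95, S_dd = 71.6
Terminal payoffs (S − K): max(22.06, 0) = 22.06, max(-9, 0) = 0, max(-32.4, 0) = 0
Node u (S = 109.4): V_u = e^(−0.03)·[0.5720·22.0552 + 0.4280·0.0000] = 12.2431
Node d (S = 82.47): V_d = e^(−0.03)·[0.5720·0.0000 + 0.4280·0.0000] = 0.0000
Node 0 (S = 95): V_0 = e^(−0.03)·[0.5720·12.2431 + 0.4280·0.0000] = 6.7963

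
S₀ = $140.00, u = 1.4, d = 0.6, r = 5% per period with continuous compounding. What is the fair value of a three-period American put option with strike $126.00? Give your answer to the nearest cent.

$23.23

Risk-neutral probability p = (e^0.05 − 0.6)/(1.4 − 0.6) = 0.4513/0.8000 = 0.5641
Terminal stock prices: S_uuu = 384.2, S_uud = 164.6, S_udd = 70.56, S_ddd = 30.24
Terminal payoffs (K − S): max(-258.2, 0) = 0, max(-38.64, 0) = 0, max(55.44, 0) = 55.44, max(95.76, 0) = 95.76
Node uu (S = 274.4): continuation = e^(−0.05)·[0.5641·0.0000 + 0.4359·0.0000] = 0.0000; exercise value = 0.0000 ≤ continuation, so V_uu = 0.0000
Node ud (S = 117.6): continuation = e^(−0.05)·[0.5641·0.0000 + 0.4359·55.4400] = 22.9883; exercise value = 8.4000 ≤ continuation, so V_ud = 22.9883
Node dd (S = 50.4): continuation = e^(−0.05)·[0.5641·55.4400 + 0.4359·95.7600] = 69.4549; exercise value = 75.6000 > continuation, so V_dd = 75.6000 (exercise)
Node u (S = 196): continuation = e^(−0.05)·[0.5641·0.0000 + 0.4359·22.9883] = 9.5321; exercise value = 0.0000 ≤ continuation, so V_u = 9.5321
Node d (S = 84): continuation = e^(−0.05)·[0.5641·22.9883 + 0.4359·75.6000] = 43.6827; exercise value = 42.0000 ≤ continuation, so V_d = 43.6827
Node 0 (S = 140): continuation = e^(−0.05)·[0.5641·9.5321 + 0.4359·43.6827] = 23.2278; exercise value = 0.0000 ≤ continuation, so V_0 = 23.2278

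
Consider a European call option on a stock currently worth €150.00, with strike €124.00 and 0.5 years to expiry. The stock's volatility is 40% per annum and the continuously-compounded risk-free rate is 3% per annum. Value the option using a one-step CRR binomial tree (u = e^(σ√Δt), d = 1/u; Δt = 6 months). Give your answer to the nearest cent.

CRR parameters: u = e^(σ√Δt) = e^(0.4·√0.5) = 1.3269, d = 1/u = 0.7536
Per-period rate: rΔt = 0.03·0.5 = 0.015, so R = e^0.015 = 1.0151
Risk-neutral probability p = (e^0.015 − 0.7536)/(1.3269 − 0.7536) = 0.2615/0.5733 = 0.4561
Terminal stock prices: S_u = 199, S_d = 113
Terminal payoffs (S − K): max(75.03, 0) = 75.03, max(-10.95, 0) = 0
Node 0 (S = 150): V_0 = e^(−0.015)·[0.4561·75.0345 + 0.5439·0.0000] = 33.7152

€33.72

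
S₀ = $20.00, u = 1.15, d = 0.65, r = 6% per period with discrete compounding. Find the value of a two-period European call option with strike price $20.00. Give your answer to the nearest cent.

$3.86

Risk-neutral probability p = (1 + 0.06 − 0.65)/(1.15 − 0.65) = 0.4100/0.5000 = 0.8200
Terminal stock prices: S_uu = 26.45, S_ud = 14.95, S_dd = 8.45
Terminal payoffs (S − K): max(6.45, 0) = 6.45, max(-5.05, 0) = 0, max(-11.55, 0) = 0
Node u (S = 23): V_u = 1/1.06·[0.8200·6.4500 + 0.1800·0.0000] = 4.9896
Node d (S = 13): V_d = 1/1.06·[0.8200·0.0000 + 0.1800·0.0000] = 0.0000
Node 0 (S = 20): V_0 = 1/1.06·[0.8200·4.9896 + 0.1800·0.0000] = 3.8599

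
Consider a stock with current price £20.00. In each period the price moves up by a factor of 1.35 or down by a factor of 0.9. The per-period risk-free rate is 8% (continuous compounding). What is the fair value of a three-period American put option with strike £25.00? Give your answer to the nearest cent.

£5.00

Risk-neutral probability p = (e^0.08 − 0.9)/(1.35 − 0.9) = 0.1833/0.4500 = 0.4073
Terminal stock prices: S_uuu = 49.21, S_uud = 32.81, S_udd = 21.87, S_ddd = 14.58
Terminal payoffs (K − S): max(-24.21, 0) = 0, max(-7.805, 0) = 0, max(3.13, 0) = 3.13, max(10.42, 0) = 10.42
Node uu (S = 36.45): continuation = e^(−0.08)·[0.4073·0.0000 + 0.5927·0.0000] = 0.0000; exercise value = 0.0000 ≤ continuation, so V_uu = 0.0000
Node ud (S = 24.3): continuation = e^(−0.08)·[0.4073·0.0000 + 0.5927·3.1300] = 1.7125; exercise value = 0.7000 ≤ continuation, so V_ud = 1.7125
Node dd (S = 16.2): continuation = e^(−0.08)·[0.4073·3.1300 + 0.5927·10.4200] = 6.8779; exercise value = 8.8000 > continuation, so V_dd = 8.8000 (exercise)
Node u (S = 27): continuation = e^(−0.08)·[0.4073·0.0000 + 0.5927·1.7125] = 0.9370; exercise value = 0.0000 ≤ continuation, so V_u = 0.9370
Node d (S = 18): continuation = e^(−0.08)·[0.4073·1.7125 + 0.5927·8.8000] = 5.4586; exercise value = 7.0000 > continuation, so V_d = 7.0000 (exercise)
Node 0 (S = 20): continuation = e^(−0.08)·[0.4073·0.9370 + 0.5927·7.0000] = 4.1822; exercise value = 5.0000 > continuation, so V_0 = 5.0000 (exercise)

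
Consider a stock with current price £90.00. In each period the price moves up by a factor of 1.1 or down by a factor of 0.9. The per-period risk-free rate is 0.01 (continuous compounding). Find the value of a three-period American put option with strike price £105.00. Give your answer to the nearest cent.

Risk-neutral probability p = (e^0.01 − 0.9)/(1.1 − 0.9) = 0.1101/0.2000 = 0.5503
Terminal stock prices: S_uuu = 119.8, S_uud = 98.01, S_udd = 80.19, S_ddd = 65.61
Terminal payoffs (K − S): max(-14.79, 0) = 0, max(6.99, 0) = 6.99, max(24.81, 0) = 24.81, max(39.39, 0) = 39.39
Node uu (S = 108.9): continuation = e^(−0.01)·[0.5503·0.0000 + 0.4497·6.9900] = 3.1125; exercise value = 0.0000 ≤ continuation, so V_uu = 3.1125
Node ud (S = 89.1): continuation = e^(−0.01)·[0.5503·6.9900 + 0.4497·24.8100] = 14.8552; exercise value = 15.9000 > continuation, so V_ud = 15.9000 (exercise)
Node dd (S = 72.9): continuation = e^(−0.01)·[0.5503·24.8100 + 0.4497·39.3900] = 31.0552; exercise value = 32.1000 > continuation, so V_dd = 32.1000 (exercise)
Node u (S = 99): continuation = e^(−0.01)·[0.5503·3.1125 + 0.4497·15.9000] = 8.7755; exercise value = 6.0000 ≤ continuation, so V_u = 8.7755
Node d (S = 81): continuation = e^(−0.01)·[0.5503·15.9000 + 0.4497·32.1000] = 22.9552; exercise value = 24.0000 > continuation, so V_d = 24.0000 (exercise)
Node 0 (S = 90): continuation = e^(−0.01)·[0.5503·8.7755 + 0.4497·24.0000] = 15.4672; exercise value = 15.0000 ≤ continuation, so V_0 = 15.4672

£15.47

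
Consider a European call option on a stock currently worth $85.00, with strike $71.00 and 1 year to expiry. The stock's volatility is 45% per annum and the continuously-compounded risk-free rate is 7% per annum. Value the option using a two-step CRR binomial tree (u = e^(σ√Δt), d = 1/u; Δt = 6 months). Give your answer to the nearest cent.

$25.46

CRR parameters: u = e^(σ√Δt) = e^(0.45·√0.5) = 1.3746, d = 1/u = 0.7275
Per-period rate: rΔt = 0.07·0.5 = 0.035, so R = e^0.035 = 1.0356
Risk-neutral probability p = (e^0.035 − 0.7275)/(1.3746 − 0.7275) = 0.3082/0.6472 = 0.4762
Terminal stock prices: S_uu = 160.6, S_ud = 85, S_dd = 44.98
Terminal payoffs (S − K): max(89.62, 0) = 89.62, max(14, 0) = 14, max(-26.02, 0) = 0
Node u (S = 116.8): V_u = e^(−0.035)·[0.4762·89.6210 + 0.5238·14.0000] = 48.2871
Node d (S = 61.83): V_d = e^(−0.035)·[0.4762·14.0000 + 0.5238·0.0000] = 6.4369
Node 0 (S = 85): V_0 = e^(−0.035)·[0.4762·48.2871 + 0.5238·6.4369] = 25.4572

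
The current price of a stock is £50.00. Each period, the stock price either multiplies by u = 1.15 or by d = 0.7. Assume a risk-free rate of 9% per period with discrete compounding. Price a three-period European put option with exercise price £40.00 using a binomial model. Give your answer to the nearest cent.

£0.46

Risk-neutral probability p = (1 + 0.09 − 0.7)/(1.15 − 0.7) = 0.3900/0.4500 = 0.8667
Terminal stock prices: S_uuu = 76.04, S_uud = 46.29, S_udd = 28.17, S_ddd = 17.15
Terminal payoffs (K − S): max(-36.04, 0) = 0, max(-6.287, 0) = 0, max(11.83, 0) = 11.83, max(22.85, 0) = 22.85
Node uu (S = 66.12): V_uu = 1/1.09·[0.8667·0.0000 + 0.1333·0.0000] = 0.0000
Node ud (S = 40.25): V_ud = 1/1.09·[0.8667·0.0000 + 0.1333·11.8250] = 1.4465
Node dd (S = 24.5): V_dd = 1/1.09·[0.8667·11.8250 + 0.1333·22.8500] = 12.1972
Node u (S = 57.5): V_u = 1/1.09·[0.8667·0.0000 + 0.1333·1.4465] = 0.1769
Node d (S = 35): V_d = 1/1.09·[0.8667·1.4465 + 0.1333·12.1972] = 2.6421
Node 0 (S = 50): V_0 = 1/1.09·[0.8667·0.1769 + 0.1333·2.6421] = 0.4639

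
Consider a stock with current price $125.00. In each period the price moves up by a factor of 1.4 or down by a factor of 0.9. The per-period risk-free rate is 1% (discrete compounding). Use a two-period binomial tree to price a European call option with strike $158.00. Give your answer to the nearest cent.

Risk-neutral probability p = (1 + 0.01 − 0.9)/(1.4 − 0.9) = 0.1100/0.5000 = 0.2200
Terminal stock prices: S_uu = 245, S_ud = 157.5, S_dd = 101.2
Terminal payoffs (S − K): max(87, 0) = 87, max(-0.5, 0) = 0, max(-56.75, 0) = 0
Node u (S = 175): V_u = 1/1.01·[0.2200·87.0000 + 0.7800·0.0000] = 18.9505
Node d (S = 112.5): V_d = 1/1.01·[0.2200·0.0000 + 0.7800·0.0000] = 0.0000
Node 0 (S = 125): V_0 = 1/1.01·[0.2200·18.9505 + 0.7800·0.0000] = 4.1278

$4.13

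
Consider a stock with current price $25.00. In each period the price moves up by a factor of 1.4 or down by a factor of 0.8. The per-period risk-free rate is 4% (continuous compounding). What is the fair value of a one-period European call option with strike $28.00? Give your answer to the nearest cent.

Risk-neutral probability p = (e^0.04 − 0.8)/(1.4 − 0.8) = 0.2408/0.6000 = 0.4014
Terminal stock prices: S_u = 35, S_d = 20
Terminal payoffs (S − K): max(7, 0) = 7, max(-8, 0) = 0
Node 0 (S = 25): V_0 = e^(−0.04)·[0.4014·7.0000 + 0.5986·0.0000] = 2.6993

$2.70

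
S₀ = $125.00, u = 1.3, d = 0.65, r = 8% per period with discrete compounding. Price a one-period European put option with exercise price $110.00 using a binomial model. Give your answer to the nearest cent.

$9.01

Risk-neutral probability p = (1 + 0.08 − 0.65)/(1.3 − 0.65) = 0.4300/0.6500 = 0.6615
Terminal stock prices: S_u = 162.5, S_d = 81.25
Terminal payoffs (K − S): max(-52.5, 0) = 0, max(28.75, 0) = 28.75
Node 0 (S = 125): V_0 = 1/1.08·[0.6615·0.0000 + 0.3385·28.7500] = 9.0100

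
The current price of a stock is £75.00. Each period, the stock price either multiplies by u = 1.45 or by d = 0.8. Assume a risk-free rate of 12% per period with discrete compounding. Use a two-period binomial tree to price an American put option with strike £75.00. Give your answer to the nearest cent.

£6.80

Risk-neutral probability p = (1 + 0.12 − 0.8)/(1.45 − 0.8) = 0.3200/0.6500 = 0.4923
Terminal stock prices: S_uu = 157.7, S_ud = 87, S_dd = 48
Terminal payoffs (K − S): max(-82.69, 0) = 0, max(-12, 0) = 0, max(27, 0) = 27
Node u (S = 108.8): continuation = 1/1.12·[0.4923·0.0000 + 0.5077·0.0000] = 0.0000; exercise value = 0.0000 ≤ continuation, so V_u = 0.0000
Node d (S = 60): continuation = 1/1.12·[0.4923·0.0000 + 0.5077·27.0000] = 12.2390; exercise value = 15.0000 > continuation, so V_d = 15.0000 (exercise)
Node 0 (S = 75): continuation = 1/1.12·[0.4923·0.0000 + 0.5077·15.0000] = 6.7995; exercise value = 0.0000 ≤ continuation, so V_0 = 6.7995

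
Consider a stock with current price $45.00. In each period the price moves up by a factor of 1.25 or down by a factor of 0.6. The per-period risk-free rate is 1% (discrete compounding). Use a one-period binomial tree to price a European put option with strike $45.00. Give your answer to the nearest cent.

Risk-neutral probability p = (1 + 0.01 − 0.6)/(1.25 − 0.6) = 0.4100/0.6500 = 0.6308
Terminal stock prices: S_u = 56.25, S_d = 27
Terminal payoffs (K − S): max(-11.25, 0) = 0, max(18, 0) = 18
Node 0 (S = 45): V_0 = 1/1.01·[0.6308·0.0000 + 0.3692·18.0000] = 6.5804

$6.58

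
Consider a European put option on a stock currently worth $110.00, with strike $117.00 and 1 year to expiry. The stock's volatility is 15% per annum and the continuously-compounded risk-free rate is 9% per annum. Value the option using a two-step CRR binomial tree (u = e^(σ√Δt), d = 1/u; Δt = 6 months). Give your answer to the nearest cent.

CRR parameters: u = e^(σ√Δt) = e^(0.15·√0.5) = 1.1119, d = 1/u = 0.8994
Per-period rate: rΔt = 0.09·0.5 = 0.045, so R = e^0.045 = 1.0460
Risk-neutral probability p = (e^0.045 − 0.8994)/(1.1119 − 0.8994) = 0.1467/0.2125 = 0.6901
Terminal stock prices: S_uu = 136, S_ud = 110, S_dd = 88.97
Terminal payoffs (K − S): max(-18.99, 0) = 0, max(7, 0) = 7, max(28.03, 0) = 28.03
Node u (S = 122.3): V_u = e^(−0.045)·[0.6901·0.0000 + 0.3099·7.0000] = 2.0740
Node d (S = 98.93): V_d = e^(−0.045)·[0.6901·7.0000 + 0.3099·28.0256] = 12.9215
Node 0 (S = 110): V_0 = e^(−0.045)·[0.6901·2.0740 + 0.3099·12.9215] = 5.1967

$5.20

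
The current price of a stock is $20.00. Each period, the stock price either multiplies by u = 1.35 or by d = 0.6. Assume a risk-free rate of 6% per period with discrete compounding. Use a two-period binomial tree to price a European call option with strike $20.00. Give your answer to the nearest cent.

Risk-neutral probability p = (1 + 0.06 − 0.6)/(1.35 − 0.6) = 0.4600/0.7500 = 0.6133
Terminal stock prices: S_uu = 36.45, S_ud = 16.2, S_dd = 7.2
Terminal payoffs (S − K): max(16.45, 0) = 16.45, max(-3.8, 0) = 0, max(-12.8, 0) = 0
Node u (S = 27): V_u = 1/1.06·[0.6133·16.4500 + 0.3867·0.0000] = 9.5182
Node d (S = 12): V_d = 1/1.06·[0.6133·0.0000 + 0.3867·0.0000] = 0.0000
Node 0 (S = 20): V_0 = 1/1.06·[0.6133·9.5182 + 0.3867·0.0000] = 5.5074

$5.51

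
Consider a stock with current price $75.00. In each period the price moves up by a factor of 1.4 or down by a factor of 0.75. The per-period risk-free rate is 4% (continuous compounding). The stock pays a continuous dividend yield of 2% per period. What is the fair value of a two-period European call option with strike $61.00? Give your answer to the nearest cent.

$21.68

Per-period risk-free factor R = e^0.04 = 1.0408; dividend-adjusted growth = e^(0.04−0.02) = 1.0202.
Risk-neutral probability p = (1.0202 − 0.75)/(1.4 − 0.75) = 0.2702/0.6500 = 0.4157
Terminal stock prices: S_uu = 147, S_ud = 78.75, S_dd = 42.19
Terminal payoffs (S − K): max(86, 0) = 86, max(17.75, 0) = 17.75, max(-18.81, 0) = 0
Node u (S = 105): V_u = e^(−0.04)·[0.4157·86.0000 + 0.5843·17.7500] = 44.3127
Node d (S = 56.25): V_d = e^(−0.04)·[0.4157·17.7500 + 0.5843·0.0000] = 7.0893
Node 0 (S = 75): V_0 = e^(−0.04)·[0.4157·44.3127 + 0.5843·7.0893] = 21.6781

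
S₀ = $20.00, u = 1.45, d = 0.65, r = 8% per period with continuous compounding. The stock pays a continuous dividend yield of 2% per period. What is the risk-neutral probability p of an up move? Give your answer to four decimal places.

Per-period risk-free factor R = e^0.08 = 1.0833; dividend-adjusted growth = e^(0.08−0.02) = 1.0618.
Risk-neutral probability p = (1.0618 − 0.65)/(1.45 − 0.65) = 0.4118/0.8000 = 0.5148

p = 0.5148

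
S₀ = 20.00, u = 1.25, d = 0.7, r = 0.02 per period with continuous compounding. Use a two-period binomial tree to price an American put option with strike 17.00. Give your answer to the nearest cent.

1.23

Risk-neutral probability p = (e^0.02 − 0.7)/(1.25 − 0.7) = 0.3202/0.5500 = 0.5822
Terminal stock prices: S_uu = 31.25, S_ud = 17.5, S_dd = 9.8
Terminal payoffs (K − S): max(-14.25, 0) = 0, max(-0.5, 0) = 0, max(7.2, 0) = 7.2
Node u (S = 25): continuation = e^(−0.02)·[0.5822·0.0000 + 0.4178·0.0000] = 0.0000; exercise value = 0.0000 ≤ continuation, so V_u = 0.0000
Node d (S = 14): continuation = e^(−0.02)·[0.5822·0.0000 + 0.4178·7.2000] = 2.9487; exercise value = 3.0000 > continuation, so V_d = 3.0000 (exercise)
Node 0 (S = 20): continuation = e^(−0.02)·[0.5822·0.0000 + 0.4178·3.0000] = 1.2286; exercise value = 0.0000 ≤ continuation, so V_0 = 1.2286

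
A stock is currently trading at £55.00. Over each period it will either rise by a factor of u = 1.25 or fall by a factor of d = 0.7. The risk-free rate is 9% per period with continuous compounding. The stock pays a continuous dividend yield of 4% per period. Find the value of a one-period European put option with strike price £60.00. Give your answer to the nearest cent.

£7.10

Per-period risk-free factor R = e^0.09 = 1.0942; dividend-adjusted growth = e^(0.09−0.04) = 1.0513.
Risk-neutral probability p = (1.0513 − 0.7)/(1.25 − 0.7) = 0.3513/0.5500 = 0.6387
Terminal stock prices: S_u = 68.75, S_d = 38.5
Terminal payoffs (K − S): max(-8.75, 0) = 0, max(21.5, 0) = 21.5
Node 0 (S = 55): V_0 = e^(−0.09)·[0.6387·0.0000 + 0.3613·21.5000] = 7.0999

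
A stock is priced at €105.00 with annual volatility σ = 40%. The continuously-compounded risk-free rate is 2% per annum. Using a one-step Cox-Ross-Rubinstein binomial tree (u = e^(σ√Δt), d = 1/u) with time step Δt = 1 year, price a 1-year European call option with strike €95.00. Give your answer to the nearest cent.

CRR parameters: u = e^(σ√Δt) = e^(0.4·√1) = 1.4918, d = 1/u = 0.6703
Per-period rate: rΔt = 0.02·1 = 0.02, so R = e^0.02 = 1.0202
Risk-neutral probability p = (e^0.02 − 0.6703)/(1.4918 − 0.6703) = 0.3499/0.8215 = 0.4259
Terminal stock prices: S_u = 156.6, S_d = 70.38
Terminal payoffs (S − K): max(61.64, 0) = 61.64, max(-24.62, 0) = 0
Node 0 (S = 105): V_0 = e^(−0.02)·[0.4259·61.6416 + 0.5741·0.0000] = 25.7335

€25.73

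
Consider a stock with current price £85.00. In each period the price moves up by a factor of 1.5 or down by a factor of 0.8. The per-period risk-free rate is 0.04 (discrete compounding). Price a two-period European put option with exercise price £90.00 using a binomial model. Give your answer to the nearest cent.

£14.21

Risk-neutral probability p = (1 + 0.04 − 0.8)/(1.5 − 0.8) = 0.2400/0.7000 = 0.3429
Terminal stock prices: S_uu = 191.2, S_ud = 102, S_dd = 54.4
Terminal payoffs (K − S): max(-101.2, 0) = 0, max(-12, 0) = 0, max(35.6, 0) = 35.6
Node u (S = 127.5): V_u = 1/1.04·[0.3429·0.0000 + 0.6571·0.0000] = 0.0000
Node d (S = 68): V_d = 1/1.04·[0.3429·0.0000 + 0.6571·35.6000] = 22.4945
Node 0 (S = 85): V_0 = 1/1.04·[0.3429·0.0000 + 0.6571·22.4945] = 14.2136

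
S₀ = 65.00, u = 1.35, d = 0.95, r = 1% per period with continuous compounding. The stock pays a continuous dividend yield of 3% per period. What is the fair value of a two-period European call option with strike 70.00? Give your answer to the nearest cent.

Per-period risk-free factor R = e^0.01 = 1.0101; dividend-adjusted growth = e^(0.01−0.03) = 0.9802.
Risk-neutral probability p = (0.9802 − 0.95)/(1.35 − 0.95) = 0.0302/0.4000 = 0.0755
Terminal stock prices: S_uu = 118.5, S_ud = 83.36, S_dd = 58.66
Terminal payoffs (S − K): max(48.46, 0) = 48.46, max(13.36, 0) = 13.36, max(-11.34, 0) = 0
Node u (S = 87.75): V_u = e^(−0.01)·[0.0755·48.4625 + 0.9245·13.3625] = 15.8531
Node d (S = 61.75): V_d = e^(−0.01)·[0.0755·13.3625 + 0.9245·0.0000] = 0.9988
Node 0 (S = 65): V_0 = e^(−0.01)·[0.0755·15.8531 + 0.9245·0.9988] = 2.0991

2.10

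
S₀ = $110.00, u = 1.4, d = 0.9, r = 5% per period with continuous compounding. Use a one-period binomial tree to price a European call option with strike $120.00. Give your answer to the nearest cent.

$9.78

Risk-neutral probability p = (e^0.05 − 0.9)/(1.4 − 0.9) = 0.1513/0.5000 = 0.3025
Terminal stock prices: S_u = 154, S_d = 99
Terminal payoffs (S − K): max(34, 0) = 34, max(-21, 0) = 0
Node 0 (S = 110): V_0 = e^(−0.05)·[0.3025·34.0000 + 0.6975·0.0000] = 9.7848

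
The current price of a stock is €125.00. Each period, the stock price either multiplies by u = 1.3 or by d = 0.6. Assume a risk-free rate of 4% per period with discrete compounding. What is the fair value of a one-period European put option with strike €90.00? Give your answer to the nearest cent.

€5.36

Risk-neutral probability p = (1 + 0.04 − 0.6)/(1.3 − 0.6) = 0.4400/0.7000 = 0.6286
Terminal stock prices: S_u = 162.5, S_d = 75
Terminal payoffs (K − S): max(-72.5, 0) = 0, max(15, 0) = 15
Node 0 (S = 125): V_0 = 1/1.04·[0.6286·0.0000 + 0.3714·15.0000] = 5.3571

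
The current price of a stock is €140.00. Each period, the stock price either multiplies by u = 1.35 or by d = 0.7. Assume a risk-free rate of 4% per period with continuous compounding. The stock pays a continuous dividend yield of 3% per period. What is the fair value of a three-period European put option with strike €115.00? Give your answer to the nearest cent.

€16.27

Per-period risk-free factor R = e^0.04 = 1.0408; dividend-adjusted growth = e^(0.04−0.03) = 1.0101.
Risk-neutral probability p = (1.0101 − 0.7)/(1.35 − 0.7) = 0.3101/0.6500 = 0.4770
Terminal stock prices: S_uuu = 344.5, S_uud = 178.6, S_udd = 92.61, S_ddd = 48.02
Terminal payoffs (K − S): max(-229.5, 0) = 0, max(-63.61, 0) = 0, max(22.39, 0) = 22.39, max(66.98, 0) = 66.98
Node uu (S = 255.2): V_uu = e^(−0.04)·[0.4770·0.0000 + 0.5230·0.0000] = 0.0000
Node ud (S = 132.3): V_ud = e^(−0.04)·[0.4770·0.0000 + 0.5230·22.3900] = 11.2508
Node dd (S = 68.6): V_dd = e^(−0.04)·[0.4770·22.3900 + 0.5230·66.9800] = 43.9182
Node u (S = 189): V_u = e^(−0.04)·[0.4770·0.0000 + 0.5230·11.2508] = 5.6534
Node d (S = 98): V_d = e^(−0.04)·[0.4770·11.2508 + 0.5230·43.9182] = 27.2248
Node 0 (S = 140): V_0 = e^(−0.04)·[0.4770·5.6534 + 0.5230·27.2248] = 16.2712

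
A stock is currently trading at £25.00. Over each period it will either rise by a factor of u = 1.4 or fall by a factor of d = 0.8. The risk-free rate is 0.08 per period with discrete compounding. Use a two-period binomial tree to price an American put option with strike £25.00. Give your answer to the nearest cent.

Risk-neutral probability p = (1 + 0.08 − 0.8)/(1.4 − 0.8) = 0.2800/0.6000 = 0.4667
Terminal stock prices: S_uu = 49, S_ud = 28, S_dd = 16
Terminal payoffs (K − S): max(-24, 0) = 0, max(-3, 0) = 0, max(9, 0) = 9
Node u (S = 35): continuation = 1/1.08·[0.4667·0.0000 + 0.5333·0.0000] = 0.0000; exercise value = 0.0000 ≤ continuation, so V_u = 0.0000
Node d (S = 20): continuation = 1/1.08·[0.4667·0.0000 + 0.5333·9.0000] = 4.4444; exercise value = 5.0000 > continuation, so V_d = 5.0000 (exercise)
Node 0 (S = 25): continuation = 1/1.08·[0.4667·0.0000 + 0.5333·5.0000] = 2.4691; exercise value = 0.0000 ≤ continuation, so V_0 = 2.4691

£2.47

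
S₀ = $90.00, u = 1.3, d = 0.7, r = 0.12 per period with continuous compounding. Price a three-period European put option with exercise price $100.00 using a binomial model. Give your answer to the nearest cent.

Risk-neutral probability p = (e^0.12 − 0.7)/(1.3 − 0.7) = 0.4275/0.6000 = 0.7125
Terminal stock prices: S_uuu = 197.7, S_uud = 106.5, S_udd = 57.33, S_ddd = 30.87
Terminal payoffs (K − S): max(-97.73, 0) = 0, max(-6.47, 0) = 0, max(42.67, 0) = 42.67, max(69.13, 0) = 69.13
Node uu (S = 152.1): V_uu = e^(−0.12)·[0.7125·0.0000 + 0.2875·0.0000] = 0.0000
Node ud (S = 81.9): V_ud = e^(−0.12)·[0.7125·0.0000 + 0.2875·42.6700] = 10.8806
Node dd (S = 44.1): V_dd = e^(−0.12)·[0.7125·42.6700 + 0.2875·69.1300] = 44.5920
Node u (S = 117): V_u = e^(−0.12)·[0.7125·0.0000 + 0.2875·10.8806] = 2.7745
Node d (S = 63): V_d = e^(−0.12)·[0.7125·10.8806 + 0.2875·44.5920] = 18.2465
Node 0 (S = 90): V_0 = e^(−0.12)·[0.7125·2.7745 + 0.2875·18.2465] = 6.4060

$6.41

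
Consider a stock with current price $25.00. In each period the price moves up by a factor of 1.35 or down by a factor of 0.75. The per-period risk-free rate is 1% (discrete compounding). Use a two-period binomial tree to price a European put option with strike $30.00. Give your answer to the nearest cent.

$7.27

Risk-neutral probability p = (1 + 0.01 − 0.75)/(1.35 − 0.75) = 0.2600/0.6000 = 0.4333
Terminal stock prices: S_uu = 45.56, S_ud = 25.31, S_dd = 14.06
Terminal payoffs (K − S): max(-15.56, 0) = 0, max(4.688, 0) = 4.688, max(15.94, 0) = 15.94
Node u (S = 33.75): V_u = 1/1.01·[0.4333·0.0000 + 0.5667·4.6875] = 2.6300
Node d (S = 18.75): V_d = 1/1.01·[0.4333·4.6875 + 0.5667·15.9375] = 10.9530
Node 0 (S = 25): V_0 = 1/1.01·[0.4333·2.6300 + 0.5667·10.9530] = 7.2736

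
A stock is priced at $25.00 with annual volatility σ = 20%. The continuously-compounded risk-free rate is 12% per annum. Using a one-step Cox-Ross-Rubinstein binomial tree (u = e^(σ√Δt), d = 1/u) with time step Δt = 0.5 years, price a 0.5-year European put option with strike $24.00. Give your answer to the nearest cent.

$0.69

CRR parameters: u = e^(σ√Δt) = e^(0.2·√0.5) = 1.1519, d = 1/u = 0.8681
Per-period rate: rΔt = 0.12·0.5 = 0.06, so R = e^0.06 = 1.0618
Risk-neutral probability p = (e^0.06 − 0.8681)/(1.1519 − 0.8681) = 0.1937/0.2838 = 0.6826
Terminal stock prices: S_u = 28.8, S_d = 21.7
Terminal payoffs (K − S): max(-4.798, 0) = 0, max(2.297, 0) = 2.297
Node 0 (S = 25): V_0 = e^(−0.06)·[0.6826·0.0000 + 0.3174·2.2969] = 0.6866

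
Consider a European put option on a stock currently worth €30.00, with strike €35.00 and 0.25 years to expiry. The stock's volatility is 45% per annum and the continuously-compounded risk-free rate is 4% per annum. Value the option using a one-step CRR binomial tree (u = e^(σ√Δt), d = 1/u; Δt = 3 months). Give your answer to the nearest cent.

CRR parameters: u = e^(σ√Δt) = e^(0.45·√0.25) = 1.2523, d = 1/u = 0.7985
Per-period rate: rΔt = 0.04·0.25 = 0.01, so R = e^0.01 = 1.0101
Risk-neutral probability p = (e^0.01 − 0.7985)/(1.2523 − 0.7985) = 0.2115/0.4538 = 0.4661
Terminal stock prices: S_u = 37.57, S_d = 23.96
Terminal payoffs (K − S): max(-2.57, 0) = 0, max(11.04, 0) = 11.04
Node 0 (S = 30): V_0 = e^(−0.01)·[0.4661·0.0000 + 0.5339·11.0445] = 5.8376

€5.84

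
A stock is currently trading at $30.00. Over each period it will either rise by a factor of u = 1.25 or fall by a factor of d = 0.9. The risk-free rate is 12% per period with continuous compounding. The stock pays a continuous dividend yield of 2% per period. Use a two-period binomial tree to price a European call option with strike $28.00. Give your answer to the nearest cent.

$7.30

Per-period risk-free factor R = e^0.12 = 1.1275; dividend-adjusted growth = e^(0.12−0.02) = 1.1052.
Risk-neutral probability p = (1.1052 − 0.9)/(1.25 − 0.9) = 0.2052/0.3500 = 0.5862
Terminal stock prices: S_uu = 46.88, S_ud = 33.75, S_dd = 24.3
Terminal payoffs (S − K): max(18.88, 0) = 18.88, max(5.75, 0) = 5.75, max(-3.7, 0) = 0
Node u (S = 37.5): V_u = e^(−0.12)·[0.5862·18.8750 + 0.4138·5.7500] = 11.9237
Node d (S = 27): V_d = e^(−0.12)·[0.5862·5.7500 + 0.4138·0.0000] = 2.9895
Node 0 (S = 30): V_0 = e^(−0.12)·[0.5862·11.9237 + 0.4138·2.9895] = 7.2965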